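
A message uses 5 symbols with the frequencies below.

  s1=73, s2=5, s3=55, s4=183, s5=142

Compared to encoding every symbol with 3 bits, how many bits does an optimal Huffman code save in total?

Fixed-length: 3 bits × 458 symbols = 1374 bits.
Huffman merges:
combine s2(5), s3(55) → 60
combine 60, s1(73) → 133
combine 133, s5(142) → 275
combine s4(183), 275 → 458
Huffman total = 60 + 133 + 275 + 458 = 926 bits.
Saving = 1374 − 926 = 448 bits.

448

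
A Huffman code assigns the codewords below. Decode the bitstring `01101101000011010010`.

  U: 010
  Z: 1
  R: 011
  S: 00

RRUSRUU

Read left to right; each codeword is recognised as soon as it completes (prefix code):
  011→R | 011→R | 010→U | 00→S | 011→R | 010→U | 010→U
Decoded message: RRUSRUU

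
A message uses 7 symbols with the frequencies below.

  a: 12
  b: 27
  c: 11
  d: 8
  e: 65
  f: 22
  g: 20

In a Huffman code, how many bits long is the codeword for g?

3

Huffman merges, smallest pair first:
combine d(8), c(11) → 19
combine a(12), 19 → 31
combine g(20), f(22) → 42
combine b(27), 31 → 58
combine 42, 58 → 100
combine e(65), 100 → 165
g sits 3 levels below the root, so its codeword is 3 bits.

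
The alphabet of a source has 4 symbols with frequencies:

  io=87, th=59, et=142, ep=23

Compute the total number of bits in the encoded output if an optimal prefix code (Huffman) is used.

562

Merge the two smallest weights repeatedly:
ep(23) + th(59) → 82
82 + io(87) → 169
et(142) + 169 → 311
Each symbol's bit-cost is frequency × depth; summing gives 562 bits (equivalently 82 + 169 + 311).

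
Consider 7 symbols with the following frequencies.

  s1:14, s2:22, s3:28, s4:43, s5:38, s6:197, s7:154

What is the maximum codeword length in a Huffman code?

5

Merge the two lowest-weight nodes at each step:
merge s1(14) and s2(22): 36
merge s3(28) and 36: 64
merge s5(38) and s4(43): 81
merge 64 and 81: 145
merge 145 and s7(154): 299
merge s6(197) and 299: 496
The rarest symbols sit at the bottom; the longest codeword is 5 bits.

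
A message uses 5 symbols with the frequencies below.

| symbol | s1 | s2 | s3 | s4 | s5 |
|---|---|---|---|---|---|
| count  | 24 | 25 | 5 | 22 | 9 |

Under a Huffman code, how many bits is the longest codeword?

Merge the two lowest-weight nodes at each step:
s3(5) + s5(9) → 14
14 + s4(22) → 36
s1(24) + s2(25) → 49
36 + 49 → 85
The first pair merged (s3, s5) ends up deepest, at depth 3.

3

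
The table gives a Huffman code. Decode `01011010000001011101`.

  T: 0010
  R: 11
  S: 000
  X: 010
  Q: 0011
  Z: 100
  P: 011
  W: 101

Read left to right; each codeword is recognised as soon as it completes (prefix code):
  010→X | 11→R | 010→X | 000→S | 0010→T | 11→R | 101→W
Decoded message: XRXSTRW

XRXSTRW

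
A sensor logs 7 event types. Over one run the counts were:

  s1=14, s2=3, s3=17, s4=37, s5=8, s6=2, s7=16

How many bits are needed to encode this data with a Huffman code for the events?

235

Build the Huffman tree bottom-up:
s6(2) + s2(3) → 5
5 + s5(8) → 13
13 + s1(14) → 27
s7(16) + s3(17) → 33
27 + 33 → 60
s4(37) + 60 → 97
The encoded length is the sum of every internal node's weight: 5 + 13 + 27 + 33 + 60 + 97 = 235 bits.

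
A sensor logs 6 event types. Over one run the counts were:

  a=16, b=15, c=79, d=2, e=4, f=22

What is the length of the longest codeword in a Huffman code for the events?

Merge the two lowest-weight nodes at each step:
merge d(2) and e(4): 6
merge 6 and b(15): 21
merge a(16) and 21: 37
merge f(22) and 37: 59
merge 59 and c(79): 138
Maximum depth reached is 5.

5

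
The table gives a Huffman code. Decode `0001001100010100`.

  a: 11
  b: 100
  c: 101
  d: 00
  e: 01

Read left to right; each codeword is recognised as soon as it completes (prefix code):
  00→d | 01→e | 00→d | 11→a | 00→d | 01→e | 01→e | 00→d
Decoded message: dedadeed

dedadeed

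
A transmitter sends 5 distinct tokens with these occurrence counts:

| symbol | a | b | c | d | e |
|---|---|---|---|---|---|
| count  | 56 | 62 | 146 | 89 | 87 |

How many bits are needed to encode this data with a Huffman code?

998

Build the Huffman tree bottom-up:
a(56) + b(62) → 118
e(87) + d(89) → 176
118 + c(146) → 264
176 + 264 → 440
Total encoded bits = sum of merged weights = 118 + 176 + 264 + 440 = 998.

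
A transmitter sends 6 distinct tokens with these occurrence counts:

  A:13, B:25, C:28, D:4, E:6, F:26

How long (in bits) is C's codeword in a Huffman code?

Repeatedly merge the two smallest:
D(4) + E(6) → 10
10 + A(13) → 23
23 + B(25) → 48
F(26) + C(28) → 54
48 + 54 → 102
C sits 2 levels below the root, so its codeword is 2 bits.

2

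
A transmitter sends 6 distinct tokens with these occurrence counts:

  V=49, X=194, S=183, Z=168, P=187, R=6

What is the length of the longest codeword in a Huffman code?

4

Merge the two lowest-weight nodes at each step:
combine R(6), V(49) → 55
combine 55, Z(168) → 223
combine S(183), P(187) → 370
combine X(194), 223 → 417
combine 370, 417 → 787
The first pair merged (R, V) ends up deepest, at depth 4.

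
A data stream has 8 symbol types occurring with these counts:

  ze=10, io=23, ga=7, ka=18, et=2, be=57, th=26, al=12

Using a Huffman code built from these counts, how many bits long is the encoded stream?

Merge the two smallest weights repeatedly:
combine et(2), ga(7) → 9
combine 9, ze(10) → 19
combine al(12), ka(18) → 30
combine 19, io(23) → 42
combine th(26), 30 → 56
combine 42, 56 → 98
combine be(57), 98 → 155
Total encoded bits = sum of merged weights = 9 + 19 + 30 + 42 + 56 + 98 + 155 = 409.

409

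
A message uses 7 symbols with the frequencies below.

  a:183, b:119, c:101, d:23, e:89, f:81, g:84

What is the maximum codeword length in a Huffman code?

4

Merge the two lowest-weight nodes at each step:
merge d(23) and f(81): 104
merge g(84) and e(89): 173
merge c(101) and 104: 205
merge b(119) and 173: 292
merge a(183) and 205: 388
merge 292 and 388: 680
The first pair merged (d, f) ends up deepest, at depth 4.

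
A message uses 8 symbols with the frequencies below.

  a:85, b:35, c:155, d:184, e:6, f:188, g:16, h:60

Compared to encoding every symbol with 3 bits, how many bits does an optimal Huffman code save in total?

Fixed-length: 3 bits × 729 symbols = 2187 bits.
Huffman merges:
e(6) + g(16) → 22
22 + b(35) → 57
57 + h(60) → 117
a(85) + 117 → 202
c(155) + d(184) → 339
f(188) + 202 → 390
339 + 390 → 729
Huffman total = 22 + 57 + 117 + 202 + 339 + 390 + 729 = 1856 bits.
Saving = 2187 − 1856 = 331 bits.

331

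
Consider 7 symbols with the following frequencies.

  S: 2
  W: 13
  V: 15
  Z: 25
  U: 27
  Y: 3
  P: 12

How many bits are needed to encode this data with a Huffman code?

Greedily combine the two least-frequent nodes:
merge S(2) and Y(3): 5
merge 5 and P(12): 17
merge W(13) and V(15): 28
merge 17 and Z(25): 42
merge U(27) and 28: 55
merge 42 and 55: 97
Total encoded bits = sum of merged weights = 5 + 17 + 28 + 42 + 55 + 97 = 244.

244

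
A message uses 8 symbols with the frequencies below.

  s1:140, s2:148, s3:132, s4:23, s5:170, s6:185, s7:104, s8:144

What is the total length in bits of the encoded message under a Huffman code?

Build the Huffman tree bottom-up:
s4(23) + s7(104) → 127
127 + s3(132) → 259
s1(140) + s8(144) → 284
s2(148) + s5(170) → 318
s6(185) + 259 → 444
284 + 318 → 602
444 + 602 → 1046
Each symbol's bit-cost is frequency × depth; summing gives 3080 bits (equivalently 127 + 259 + 284 + 318 + 444 + 602 + 1046).

3080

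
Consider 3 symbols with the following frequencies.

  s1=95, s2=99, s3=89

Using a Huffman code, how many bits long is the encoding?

467

Merge the two smallest weights repeatedly:
s3(89) + s1(95) → 184
s2(99) + 184 → 283
Each symbol's bit-cost is frequency × depth; summing gives 467 bits (equivalently 184 + 283).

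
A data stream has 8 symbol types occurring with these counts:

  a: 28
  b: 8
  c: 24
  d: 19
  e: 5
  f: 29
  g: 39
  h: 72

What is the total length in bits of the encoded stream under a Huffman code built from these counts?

Greedily combine the two least-frequent nodes:
combine e(5), b(8) → 13
combine 13, d(19) → 32
combine c(24), a(28) → 52
combine f(29), 32 → 61
combine g(39), 52 → 91
combine 61, h(72) → 133
combine 91, 133 → 224
Total encoded bits = sum of merged weights = 13 + 32 + 52 + 61 + 91 + 133 + 224 = 606.

606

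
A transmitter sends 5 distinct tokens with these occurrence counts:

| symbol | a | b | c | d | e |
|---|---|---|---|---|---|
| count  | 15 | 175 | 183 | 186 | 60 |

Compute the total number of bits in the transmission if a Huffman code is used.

Greedily combine the two least-frequent nodes:
merge a(15) and e(60): 75
merge 75 and b(175): 250
merge c(183) and d(186): 369
merge 250 and 369: 619
Each symbol's bit-cost is frequency × depth; summing gives 1313 bits (equivalently 75 + 250 + 369 + 619).

1313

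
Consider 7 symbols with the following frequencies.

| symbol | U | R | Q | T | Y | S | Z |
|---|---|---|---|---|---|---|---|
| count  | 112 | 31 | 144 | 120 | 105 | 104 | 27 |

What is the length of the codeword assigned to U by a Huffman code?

3

Huffman merges, smallest pair first:
merge Z(27) and R(31): 58
merge 58 and S(104): 162
merge Y(105) and U(112): 217
merge T(120) and Q(144): 264
merge 162 and 217: 379
merge 264 and 379: 643
The subtree containing U is merged 3 times, so code length = 3.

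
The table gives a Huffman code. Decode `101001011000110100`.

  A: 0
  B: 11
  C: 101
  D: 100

Read left to right; each codeword is recognised as soon as it completes (prefix code):
  101→C | 0→A | 0→A | 101→C | 100→D | 0→A | 11→B | 0→A | 100→D
Decoded message: CAACDABAD

CAACDABAD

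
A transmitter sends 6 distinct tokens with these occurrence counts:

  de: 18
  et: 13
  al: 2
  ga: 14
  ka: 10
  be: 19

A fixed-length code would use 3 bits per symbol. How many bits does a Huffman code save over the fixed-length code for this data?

39

Fixed-length: 3 bits × 76 symbols = 228 bits.
Huffman merges:
al(2) + ka(10) → 12
12 + et(13) → 25
ga(14) + de(18) → 32
be(19) + 25 → 44
32 + 44 → 76
Huffman total = 12 + 25 + 32 + 44 + 76 = 189 bits.
Saving = 228 − 189 = 39 bits.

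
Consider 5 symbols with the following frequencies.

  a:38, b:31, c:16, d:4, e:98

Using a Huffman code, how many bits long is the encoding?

347

Merge the two smallest weights repeatedly:
d(4) + c(16) → 20
20 + b(31) → 51
a(38) + 51 → 89
89 + e(98) → 187
Each symbol's bit-cost is frequency × depth; summing gives 347 bits (equivalently 20 + 51 + 89 + 187).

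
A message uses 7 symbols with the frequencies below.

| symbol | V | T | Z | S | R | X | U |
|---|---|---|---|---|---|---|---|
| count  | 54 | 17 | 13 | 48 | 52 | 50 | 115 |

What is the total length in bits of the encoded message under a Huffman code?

Merge the two smallest weights repeatedly:
merge Z(13) and T(17): 30
merge 30 and S(48): 78
merge X(50) and R(52): 102
merge V(54) and 78: 132
merge 102 and U(115): 217
merge 132 and 217: 349
The encoded length is the sum of every internal node's weight: 30 + 78 + 102 + 132 + 217 + 349 = 908 bits.

908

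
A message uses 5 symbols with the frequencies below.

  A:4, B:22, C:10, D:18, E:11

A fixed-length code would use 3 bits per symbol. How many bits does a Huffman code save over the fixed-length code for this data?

51

Fixed-length: 3 bits × 65 symbols = 195 bits.
Huffman merges:
A(4) + C(10) → 14
E(11) + 14 → 25
D(18) + B(22) → 40
25 + 40 → 65
Huffman total = 14 + 25 + 40 + 65 = 144 bits.
Saving = 195 − 144 = 51 bits.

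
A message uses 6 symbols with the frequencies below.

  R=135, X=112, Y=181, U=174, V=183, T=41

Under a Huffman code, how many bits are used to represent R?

3

Repeatedly merge the two smallest:
T(41) + X(112) → 153
R(135) + 153 → 288
U(174) + Y(181) → 355
V(183) + 288 → 471
355 + 471 → 826
The subtree containing R is merged 3 times, so code length = 3.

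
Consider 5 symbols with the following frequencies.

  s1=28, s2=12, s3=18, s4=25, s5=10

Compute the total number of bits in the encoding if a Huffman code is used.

Merge the two smallest weights repeatedly:
merge s5(10) and s2(12): 22
merge s3(18) and 22: 40
merge s4(25) and s1(28): 53
merge 40 and 53: 93
Total encoded bits = sum of merged weights = 22 + 40 + 53 + 93 = 208.

208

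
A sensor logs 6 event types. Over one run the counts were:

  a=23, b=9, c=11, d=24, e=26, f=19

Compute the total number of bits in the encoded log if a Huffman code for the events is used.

Build the Huffman tree bottom-up:
combine b(9), c(11) → 20
combine f(19), 20 → 39
combine a(23), d(24) → 47
combine e(26), 39 → 65
combine 47, 65 → 112
Each symbol's bit-cost is frequency × depth; summing gives 283 bits (equivalently 20 + 39 + 47 + 65 + 112).

283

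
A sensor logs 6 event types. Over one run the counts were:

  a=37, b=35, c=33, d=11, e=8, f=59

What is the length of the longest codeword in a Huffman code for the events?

Merge the two lowest-weight nodes at each step:
e(8) + d(11) → 19
19 + c(33) → 52
b(35) + a(37) → 72
52 + f(59) → 111
72 + 111 → 183
The first pair merged (e, d) ends up deepest, at depth 4.

4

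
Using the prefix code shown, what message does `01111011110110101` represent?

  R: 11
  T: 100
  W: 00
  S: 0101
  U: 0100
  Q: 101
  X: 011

XRXRXS

Read left to right; each codeword is recognised as soon as it completes (prefix code):
  011→X | 11→R | 011→X | 11→R | 011→X | 0101→S
Decoded message: XRXRXS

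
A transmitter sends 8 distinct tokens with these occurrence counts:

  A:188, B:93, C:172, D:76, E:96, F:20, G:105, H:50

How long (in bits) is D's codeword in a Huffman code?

Build the tree from the bottom:
combine F(20), H(50) → 70
combine 70, D(76) → 146
combine B(93), E(96) → 189
combine G(105), 146 → 251
combine C(172), A(188) → 360
combine 189, 251 → 440
combine 360, 440 → 800
The subtree containing D is merged 4 times, so code length = 4.

4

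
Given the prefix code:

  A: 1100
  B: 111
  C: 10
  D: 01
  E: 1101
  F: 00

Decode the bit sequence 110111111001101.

EBAE

Read left to right; each codeword is recognised as soon as it completes (prefix code):
  1101→E | 111→B | 1100→A | 1101→E
Decoded message: EBAE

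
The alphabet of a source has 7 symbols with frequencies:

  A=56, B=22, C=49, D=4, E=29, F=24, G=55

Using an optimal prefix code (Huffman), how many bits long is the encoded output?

632

Build the Huffman tree bottom-up:
merge D(4) and B(22): 26
merge F(24) and 26: 50
merge E(29) and C(49): 78
merge 50 and G(55): 105
merge A(56) and 78: 134
merge 105 and 134: 239
Total encoded bits = sum of merged weights = 26 + 50 + 78 + 105 + 134 + 239 = 632.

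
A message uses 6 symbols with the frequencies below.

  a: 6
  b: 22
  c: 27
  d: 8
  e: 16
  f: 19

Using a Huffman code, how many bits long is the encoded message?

Greedily combine the two least-frequent nodes:
a(6) + d(8) → 14
14 + e(16) → 30
f(19) + b(22) → 41
c(27) + 30 → 57
41 + 57 → 98
The encoded length is the sum of every internal node's weight: 14 + 30 + 41 + 57 + 98 = 240 bits.

240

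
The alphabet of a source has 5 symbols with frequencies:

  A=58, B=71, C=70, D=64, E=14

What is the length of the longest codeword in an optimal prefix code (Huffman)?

Merge the two lowest-weight nodes at each step:
E(14) + A(58) → 72
D(64) + C(70) → 134
B(71) + 72 → 143
134 + 143 → 277
The first pair merged (E, A) ends up deepest, at depth 3.

3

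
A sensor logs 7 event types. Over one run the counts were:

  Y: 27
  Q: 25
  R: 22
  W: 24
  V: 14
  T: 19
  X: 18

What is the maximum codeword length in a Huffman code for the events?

Merge the two lowest-weight nodes at each step:
combine V(14), X(18) → 32
combine T(19), R(22) → 41
combine W(24), Q(25) → 49
combine Y(27), 32 → 59
combine 41, 49 → 90
combine 59, 90 → 149
Maximum depth reached is 3.

3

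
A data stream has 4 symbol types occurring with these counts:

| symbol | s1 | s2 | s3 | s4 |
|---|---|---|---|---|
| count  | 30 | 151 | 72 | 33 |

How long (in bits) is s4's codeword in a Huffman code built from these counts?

Build the tree from the bottom:
combine s1(30), s4(33) → 63
combine 63, s3(72) → 135
combine 135, s2(151) → 286
s4's leaf is at depth 3, giving a 3-bit codeword.

3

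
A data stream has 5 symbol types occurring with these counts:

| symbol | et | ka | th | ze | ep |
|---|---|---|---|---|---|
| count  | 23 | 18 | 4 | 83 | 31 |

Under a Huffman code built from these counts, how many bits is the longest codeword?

Merge the two lowest-weight nodes at each step:
merge th(4) and ka(18): 22
merge 22 and et(23): 45
merge ep(31) and 45: 76
merge 76 and ze(83): 159
Maximum depth reached is 4.

4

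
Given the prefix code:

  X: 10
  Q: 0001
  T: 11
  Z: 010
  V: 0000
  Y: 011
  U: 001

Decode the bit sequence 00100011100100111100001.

Read left to right; each codeword is recognised as soon as it completes (prefix code):
  001→U | 0001→Q | 11→T | 001→U | 001→U | 11→T | 10→X | 0001→Q
Decoded message: UQTUUTXQ

UQTUUTXQ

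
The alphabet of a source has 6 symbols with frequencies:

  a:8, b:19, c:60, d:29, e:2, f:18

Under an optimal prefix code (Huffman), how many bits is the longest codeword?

5

Merge the two lowest-weight nodes at each step:
merge e(2) and a(8): 10
merge 10 and f(18): 28
merge b(19) and 28: 47
merge d(29) and 47: 76
merge c(60) and 76: 136
The first pair merged (e, a) ends up deepest, at depth 5.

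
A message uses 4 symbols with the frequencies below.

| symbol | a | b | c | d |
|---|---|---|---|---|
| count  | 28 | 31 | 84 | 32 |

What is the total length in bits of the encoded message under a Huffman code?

325

Greedily combine the two least-frequent nodes:
combine a(28), b(31) → 59
combine d(32), 59 → 91
combine c(84), 91 → 175
Each symbol's bit-cost is frequency × depth; summing gives 325 bits (equivalently 59 + 91 + 175).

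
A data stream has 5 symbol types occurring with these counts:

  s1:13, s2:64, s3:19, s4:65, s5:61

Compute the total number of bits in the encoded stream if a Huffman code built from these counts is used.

Greedily combine the two least-frequent nodes:
merge s1(13) and s3(19): 32
merge 32 and s5(61): 93
merge s2(64) and s4(65): 129
merge 93 and 129: 222
Each symbol's bit-cost is frequency × depth; summing gives 476 bits (equivalently 32 + 93 + 129 + 222).

476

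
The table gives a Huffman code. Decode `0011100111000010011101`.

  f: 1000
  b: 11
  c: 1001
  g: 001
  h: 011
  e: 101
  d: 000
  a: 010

Read left to right; each codeword is recognised as soon as it completes (prefix code):
  001→g | 11→b | 001→g | 11→b | 000→d | 010→a | 011→h | 101→e
Decoded message: gbgbdahe

gbgbdahe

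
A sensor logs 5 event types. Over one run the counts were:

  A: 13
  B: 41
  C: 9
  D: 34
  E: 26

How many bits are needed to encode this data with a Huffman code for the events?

268

Greedily combine the two least-frequent nodes:
C(9) + A(13) → 22
22 + E(26) → 48
D(34) + B(41) → 75
48 + 75 → 123
Total encoded bits = sum of merged weights = 22 + 48 + 75 + 123 = 268.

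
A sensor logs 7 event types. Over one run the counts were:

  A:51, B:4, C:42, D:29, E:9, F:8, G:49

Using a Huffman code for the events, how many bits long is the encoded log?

467

Greedily combine the two least-frequent nodes:
B(4) + F(8) → 12
E(9) + 12 → 21
21 + D(29) → 50
C(42) + G(49) → 91
50 + A(51) → 101
91 + 101 → 192
Total encoded bits = sum of merged weights = 12 + 21 + 50 + 91 + 101 + 192 = 467.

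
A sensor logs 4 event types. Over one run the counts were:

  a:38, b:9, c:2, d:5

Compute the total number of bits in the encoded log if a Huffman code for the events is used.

Greedily combine the two least-frequent nodes:
combine c(2), d(5) → 7
combine 7, b(9) → 16
combine 16, a(38) → 54
Total encoded bits = sum of merged weights = 7 + 16 + 54 = 77.

77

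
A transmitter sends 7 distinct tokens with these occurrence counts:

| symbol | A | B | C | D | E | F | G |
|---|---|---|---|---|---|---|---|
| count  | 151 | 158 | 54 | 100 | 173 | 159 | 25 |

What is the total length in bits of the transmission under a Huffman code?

2207

Greedily combine the two least-frequent nodes:
G(25) + C(54) → 79
79 + D(100) → 179
A(151) + B(158) → 309
F(159) + E(173) → 332
179 + 309 → 488
332 + 488 → 820
Total encoded bits = sum of merged weights = 79 + 179 + 309 + 332 + 488 + 820 = 2207.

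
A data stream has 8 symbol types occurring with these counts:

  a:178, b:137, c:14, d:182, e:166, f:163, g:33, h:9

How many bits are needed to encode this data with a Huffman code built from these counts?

Merge the two smallest weights repeatedly:
h(9) + c(14) → 23
23 + g(33) → 56
56 + b(137) → 193
f(163) + e(166) → 329
a(178) + d(182) → 360
193 + 329 → 522
360 + 522 → 882
Each symbol's bit-cost is frequency × depth; summing gives 2365 bits (equivalently 23 + 56 + 193 + 329 + 360 + 522 + 882).

2365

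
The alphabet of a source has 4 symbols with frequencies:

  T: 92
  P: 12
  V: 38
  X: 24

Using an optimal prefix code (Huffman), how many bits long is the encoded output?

Merge the two smallest weights repeatedly:
P(12) + X(24) → 36
36 + V(38) → 74
74 + T(92) → 166
Each symbol's bit-cost is frequency × depth; summing gives 276 bits (equivalently 36 + 74 + 166).

276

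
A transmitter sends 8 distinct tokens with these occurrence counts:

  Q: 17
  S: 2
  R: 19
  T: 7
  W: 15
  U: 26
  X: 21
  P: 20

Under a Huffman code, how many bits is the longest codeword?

Merge the two lowest-weight nodes at each step:
combine S(2), T(7) → 9
combine 9, W(15) → 24
combine Q(17), R(19) → 36
combine P(20), X(21) → 41
combine 24, U(26) → 50
combine 36, 41 → 77
combine 50, 77 → 127
The first pair merged (S, T) ends up deepest, at depth 4.

4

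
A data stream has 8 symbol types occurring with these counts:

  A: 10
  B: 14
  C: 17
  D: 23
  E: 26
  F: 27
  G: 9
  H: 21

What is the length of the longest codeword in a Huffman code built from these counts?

4

Merge the two lowest-weight nodes at each step:
G(9) + A(10) → 19
B(14) + C(17) → 31
19 + H(21) → 40
D(23) + E(26) → 49
F(27) + 31 → 58
40 + 49 → 89
58 + 89 → 147
The first pair merged (G, A) ends up deepest, at depth 4.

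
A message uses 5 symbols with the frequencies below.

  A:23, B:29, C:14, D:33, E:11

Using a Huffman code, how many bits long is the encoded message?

Greedily combine the two least-frequent nodes:
combine E(11), C(14) → 25
combine A(23), 25 → 48
combine B(29), D(33) → 62
combine 48, 62 → 110
The encoded length is the sum of every internal node's weight: 25 + 48 + 62 + 110 = 245 bits.

245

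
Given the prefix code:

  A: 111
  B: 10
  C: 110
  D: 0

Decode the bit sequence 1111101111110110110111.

Read left to right; each codeword is recognised as soon as it completes (prefix code):
  111→A | 110→C | 111→A | 111→A | 0→D | 110→C | 110→C | 111→A
Decoded message: ACAADCCA

ACAADCCA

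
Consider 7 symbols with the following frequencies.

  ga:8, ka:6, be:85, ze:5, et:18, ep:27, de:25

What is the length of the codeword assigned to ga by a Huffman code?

4

Huffman merges, smallest pair first:
ze(5) + ka(6) → 11
ga(8) + 11 → 19
et(18) + 19 → 37
de(25) + ep(27) → 52
37 + 52 → 89
be(85) + 89 → 174
ga's leaf is at depth 4, giving a 4-bit codeword.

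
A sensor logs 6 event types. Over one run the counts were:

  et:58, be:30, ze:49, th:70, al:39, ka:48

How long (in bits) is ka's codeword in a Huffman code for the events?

Huffman merges, smallest pair first:
merge be(30) and al(39): 69
merge ka(48) and ze(49): 97
merge et(58) and 69: 127
merge th(70) and 97: 167
merge 127 and 167: 294
ka sits 3 levels below the root, so its codeword is 3 bits.

3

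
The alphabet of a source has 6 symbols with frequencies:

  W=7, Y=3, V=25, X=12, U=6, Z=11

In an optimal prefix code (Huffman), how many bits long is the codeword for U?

4

Build the tree from the bottom:
combine Y(3), U(6) → 9
combine W(7), 9 → 16
combine Z(11), X(12) → 23
combine 16, 23 → 39
combine V(25), 39 → 64
U sits 4 levels below the root, so its codeword is 4 bits.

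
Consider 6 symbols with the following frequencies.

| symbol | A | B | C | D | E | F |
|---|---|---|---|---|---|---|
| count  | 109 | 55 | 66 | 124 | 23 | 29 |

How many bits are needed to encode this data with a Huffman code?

Merge the two smallest weights repeatedly:
E(23) + F(29) → 52
52 + B(55) → 107
C(66) + 107 → 173
A(109) + D(124) → 233
173 + 233 → 406
Each symbol's bit-cost is frequency × depth; summing gives 971 bits (equivalently 52 + 107 + 173 + 233 + 406).

971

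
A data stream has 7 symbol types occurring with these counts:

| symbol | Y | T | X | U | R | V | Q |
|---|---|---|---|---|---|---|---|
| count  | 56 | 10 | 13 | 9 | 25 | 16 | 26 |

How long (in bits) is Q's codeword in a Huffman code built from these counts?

Build the tree from the bottom:
combine U(9), T(10) → 19
combine X(13), V(16) → 29
combine 19, R(25) → 44
combine Q(26), 29 → 55
combine 44, 55 → 99
combine Y(56), 99 → 155
The subtree containing Q is merged 3 times, so code length = 3.

3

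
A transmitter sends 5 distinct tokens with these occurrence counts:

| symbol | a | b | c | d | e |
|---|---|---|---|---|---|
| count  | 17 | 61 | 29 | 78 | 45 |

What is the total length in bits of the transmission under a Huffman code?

506

Merge the two smallest weights repeatedly:
combine a(17), c(29) → 46
combine e(45), 46 → 91
combine b(61), d(78) → 139
combine 91, 139 → 230
The encoded length is the sum of every internal node's weight: 46 + 91 + 139 + 230 = 506 bits.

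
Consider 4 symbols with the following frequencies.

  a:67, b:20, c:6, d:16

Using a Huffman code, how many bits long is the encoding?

Merge the two smallest weights repeatedly:
merge c(6) and d(16): 22
merge b(20) and 22: 42
merge 42 and a(67): 109
Total encoded bits = sum of merged weights = 22 + 42 + 109 = 173.

173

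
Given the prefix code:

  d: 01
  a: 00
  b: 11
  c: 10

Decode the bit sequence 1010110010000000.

ccbacaaa

Read left to right; each codeword is recognised as soon as it completes (prefix code):
  10→c | 10→c | 11→b | 00→a | 10→c | 00→a | 00→a | 00→a
Decoded message: ccbacaaa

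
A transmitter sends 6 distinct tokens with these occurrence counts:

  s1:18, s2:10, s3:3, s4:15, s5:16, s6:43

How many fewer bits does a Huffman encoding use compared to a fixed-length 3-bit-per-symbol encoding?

73

Fixed-length: 3 bits × 105 symbols = 315 bits.
Huffman merges:
combine s3(3), s2(10) → 13
combine 13, s4(15) → 28
combine s5(16), s1(18) → 34
combine 28, 34 → 62
combine s6(43), 62 → 105
Huffman total = 13 + 28 + 34 + 62 + 105 = 242 bits.
Saving = 315 − 242 = 73 bits.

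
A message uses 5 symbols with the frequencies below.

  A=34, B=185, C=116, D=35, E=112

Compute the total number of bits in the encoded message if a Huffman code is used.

1029

Build the Huffman tree bottom-up:
combine A(34), D(35) → 69
combine 69, E(112) → 181
combine C(116), 181 → 297
combine B(185), 297 → 482
The encoded length is the sum of every internal node's weight: 69 + 181 + 297 + 482 = 1029 bits.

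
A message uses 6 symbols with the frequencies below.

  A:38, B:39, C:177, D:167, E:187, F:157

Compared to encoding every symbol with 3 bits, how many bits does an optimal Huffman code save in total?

454

Fixed-length: 3 bits × 765 symbols = 2295 bits.
Huffman merges:
merge A(38) and B(39): 77
merge 77 and F(157): 234
merge D(167) and C(177): 344
merge E(187) and 234: 421
merge 344 and 421: 765
Huffman total = 77 + 234 + 344 + 421 + 765 = 1841 bits.
Saving = 2295 − 1841 = 454 bits.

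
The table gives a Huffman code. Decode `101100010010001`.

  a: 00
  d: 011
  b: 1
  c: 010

bdaccab

Read left to right; each codeword is recognised as soon as it completes (prefix code):
  1→b | 011→d | 00→a | 010→c | 010→c | 00→a | 1→b
Decoded message: bdaccab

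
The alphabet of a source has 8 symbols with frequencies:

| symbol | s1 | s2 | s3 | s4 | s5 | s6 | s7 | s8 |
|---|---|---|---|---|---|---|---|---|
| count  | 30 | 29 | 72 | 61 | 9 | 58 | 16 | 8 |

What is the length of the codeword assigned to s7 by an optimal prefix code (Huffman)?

4

Repeatedly merge the two smallest:
merge s8(8) and s5(9): 17
merge s7(16) and 17: 33
merge s2(29) and s1(30): 59
merge 33 and s6(58): 91
merge 59 and s4(61): 120
merge s3(72) and 91: 163
merge 120 and 163: 283
The subtree containing s7 is merged 4 times, so code length = 4.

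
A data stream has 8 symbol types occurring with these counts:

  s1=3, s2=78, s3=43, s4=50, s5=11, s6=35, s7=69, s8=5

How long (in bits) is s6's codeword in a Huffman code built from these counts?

Repeatedly merge the two smallest:
s1(3) + s8(5) → 8
8 + s5(11) → 19
19 + s6(35) → 54
s3(43) + s4(50) → 93
54 + s7(69) → 123
s2(78) + 93 → 171
123 + 171 → 294
s6 sits 3 levels below the root, so its codeword is 3 bits.

3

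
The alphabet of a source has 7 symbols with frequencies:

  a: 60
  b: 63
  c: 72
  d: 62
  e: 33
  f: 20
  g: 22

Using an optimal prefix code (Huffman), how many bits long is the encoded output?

903

Build the Huffman tree bottom-up:
merge f(20) and g(22): 42
merge e(33) and 42: 75
merge a(60) and d(62): 122
merge b(63) and c(72): 135
merge 75 and 122: 197
merge 135 and 197: 332
The encoded length is the sum of every internal node's weight: 42 + 75 + 122 + 135 + 197 + 332 = 903 bits.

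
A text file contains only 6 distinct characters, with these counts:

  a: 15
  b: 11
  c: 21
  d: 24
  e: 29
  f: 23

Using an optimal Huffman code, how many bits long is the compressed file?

316

Merge the two smallest weights repeatedly:
merge b(11) and a(15): 26
merge c(21) and f(23): 44
merge d(24) and 26: 50
merge e(29) and 44: 73
merge 50 and 73: 123
Each symbol's bit-cost is frequency × depth; summing gives 316 bits (equivalently 26 + 44 + 50 + 73 + 123).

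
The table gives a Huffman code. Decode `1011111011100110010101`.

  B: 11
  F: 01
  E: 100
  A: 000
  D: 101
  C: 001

DBBFBCEDF

Read left to right; each codeword is recognised as soon as it completes (prefix code):
  101→D | 11→B | 11→B | 01→F | 11→B | 001→C | 100→E | 101→D | 01→F
Decoded message: DBBFBCEDF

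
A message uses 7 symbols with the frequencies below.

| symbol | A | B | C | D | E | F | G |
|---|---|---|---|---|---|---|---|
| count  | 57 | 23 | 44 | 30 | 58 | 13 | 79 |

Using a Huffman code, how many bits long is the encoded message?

811

Greedily combine the two least-frequent nodes:
merge F(13) and B(23): 36
merge D(30) and 36: 66
merge C(44) and A(57): 101
merge E(58) and 66: 124
merge G(79) and 101: 180
merge 124 and 180: 304
The encoded length is the sum of every internal node's weight: 36 + 66 + 101 + 124 + 180 + 304 = 811 bits.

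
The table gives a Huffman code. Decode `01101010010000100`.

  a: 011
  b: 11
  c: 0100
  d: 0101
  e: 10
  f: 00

Read left to right; each codeword is recognised as soon as it completes (prefix code):
  011→a | 0101→d | 00→f | 10→e | 00→f | 0100→c
Decoded message: adfefc

adfefc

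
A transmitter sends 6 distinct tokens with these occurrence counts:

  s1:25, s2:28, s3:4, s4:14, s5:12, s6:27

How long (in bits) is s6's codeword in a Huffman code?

2

Repeatedly merge the two smallest:
combine s3(4), s5(12) → 16
combine s4(14), 16 → 30
combine s1(25), s6(27) → 52
combine s2(28), 30 → 58
combine 52, 58 → 110
s6 sits 2 levels below the root, so its codeword is 2 bits.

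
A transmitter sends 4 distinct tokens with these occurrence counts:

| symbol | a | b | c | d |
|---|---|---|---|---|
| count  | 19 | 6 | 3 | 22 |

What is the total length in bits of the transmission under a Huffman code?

87

Greedily combine the two least-frequent nodes:
combine c(3), b(6) → 9
combine 9, a(19) → 28
combine d(22), 28 → 50
Total encoded bits = sum of merged weights = 9 + 28 + 50 = 87.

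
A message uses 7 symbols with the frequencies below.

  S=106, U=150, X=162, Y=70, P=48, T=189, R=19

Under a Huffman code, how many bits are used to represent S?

Build the tree from the bottom:
merge R(19) and P(48): 67
merge 67 and Y(70): 137
merge S(106) and 137: 243
merge U(150) and X(162): 312
merge T(189) and 243: 432
merge 312 and 432: 744
S's leaf is at depth 3, giving a 3-bit codeword.

3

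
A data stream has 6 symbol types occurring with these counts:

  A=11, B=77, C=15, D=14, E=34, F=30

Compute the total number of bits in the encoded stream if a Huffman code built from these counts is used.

414

Greedily combine the two least-frequent nodes:
A(11) + D(14) → 25
C(15) + 25 → 40
F(30) + E(34) → 64
40 + 64 → 104
B(77) + 104 → 181
Each symbol's bit-cost is frequency × depth; summing gives 414 bits (equivalently 25 + 40 + 64 + 104 + 181).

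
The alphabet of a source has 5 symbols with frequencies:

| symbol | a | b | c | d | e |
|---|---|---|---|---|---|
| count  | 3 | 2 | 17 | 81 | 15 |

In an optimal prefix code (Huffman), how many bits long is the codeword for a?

4

Repeatedly merge the two smallest:
combine b(2), a(3) → 5
combine 5, e(15) → 20
combine c(17), 20 → 37
combine 37, d(81) → 118
a sits 4 levels below the root, so its codeword is 4 bits.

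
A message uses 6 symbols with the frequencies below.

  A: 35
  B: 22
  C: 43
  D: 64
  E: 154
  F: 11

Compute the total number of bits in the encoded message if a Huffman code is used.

712

Build the Huffman tree bottom-up:
combine F(11), B(22) → 33
combine 33, A(35) → 68
combine C(43), D(64) → 107
combine 68, 107 → 175
combine E(154), 175 → 329
Total encoded bits = sum of merged weights = 33 + 68 + 107 + 175 + 329 = 712.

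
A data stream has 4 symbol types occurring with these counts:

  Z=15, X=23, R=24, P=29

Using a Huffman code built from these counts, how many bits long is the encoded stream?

182

Build the Huffman tree bottom-up:
Z(15) + X(23) → 38
R(24) + P(29) → 53
38 + 53 → 91
Total encoded bits = sum of merged weights = 38 + 53 + 91 = 182.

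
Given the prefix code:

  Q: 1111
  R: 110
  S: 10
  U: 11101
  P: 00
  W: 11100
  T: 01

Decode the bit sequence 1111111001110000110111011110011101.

Read left to right; each codeword is recognised as soon as it completes (prefix code):
  1111→Q | 11100→W | 11100→W | 00→P | 110→R | 11101→U | 11100→W | 11101→U
Decoded message: QWWPRUWU

QWWPRUWU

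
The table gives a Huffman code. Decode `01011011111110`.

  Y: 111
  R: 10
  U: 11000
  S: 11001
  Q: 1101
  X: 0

XRQYYX

Read left to right; each codeword is recognised as soon as it completes (prefix code):
  0→X | 10→R | 1101→Q | 111→Y | 111→Y | 0→X
Decoded message: XRQYYX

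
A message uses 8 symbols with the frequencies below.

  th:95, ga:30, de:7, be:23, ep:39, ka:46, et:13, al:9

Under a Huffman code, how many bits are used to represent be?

3

Repeatedly merge the two smallest:
combine de(7), al(9) → 16
combine et(13), 16 → 29
combine be(23), 29 → 52
combine ga(30), ep(39) → 69
combine ka(46), 52 → 98
combine 69, th(95) → 164
combine 98, 164 → 262
The subtree containing be is merged 3 times, so code length = 3.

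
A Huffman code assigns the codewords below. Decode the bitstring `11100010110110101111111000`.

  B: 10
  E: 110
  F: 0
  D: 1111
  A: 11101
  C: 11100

CFBEEBDCF

Read left to right; each codeword is recognised as soon as it completes (prefix code):
  11100→C | 0→F | 10→B | 110→E | 110→E | 10→B | 1111→D | 11100→C | 0→F
Decoded message: CFBEEBDCF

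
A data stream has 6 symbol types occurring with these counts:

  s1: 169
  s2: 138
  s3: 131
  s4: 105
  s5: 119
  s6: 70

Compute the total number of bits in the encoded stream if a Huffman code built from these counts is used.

1889

Merge the two smallest weights repeatedly:
s6(70) + s4(105) → 175
s5(119) + s3(131) → 250
s2(138) + s1(169) → 307
175 + 250 → 425
307 + 425 → 732
Total encoded bits = sum of merged weights = 175 + 250 + 307 + 425 + 732 = 1889.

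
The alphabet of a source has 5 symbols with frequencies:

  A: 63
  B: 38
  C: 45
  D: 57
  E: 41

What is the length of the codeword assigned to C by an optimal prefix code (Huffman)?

2

Repeatedly merge the two smallest:
combine B(38), E(41) → 79
combine C(45), D(57) → 102
combine A(63), 79 → 142
combine 102, 142 → 244
The subtree containing C is merged 2 times, so code length = 2.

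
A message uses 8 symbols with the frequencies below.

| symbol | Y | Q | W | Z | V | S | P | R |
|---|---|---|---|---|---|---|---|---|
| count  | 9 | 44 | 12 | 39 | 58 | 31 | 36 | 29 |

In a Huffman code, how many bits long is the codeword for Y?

4

Huffman merges, smallest pair first:
Y(9) + W(12) → 21
21 + R(29) → 50
S(31) + P(36) → 67
Z(39) + Q(44) → 83
50 + V(58) → 108
67 + 83 → 150
108 + 150 → 258
Y's leaf is at depth 4, giving a 4-bit codeword.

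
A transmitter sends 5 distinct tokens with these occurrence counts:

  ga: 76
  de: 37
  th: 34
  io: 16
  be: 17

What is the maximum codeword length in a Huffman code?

4

Merge the two lowest-weight nodes at each step:
merge io(16) and be(17): 33
merge 33 and th(34): 67
merge de(37) and 67: 104
merge ga(76) and 104: 180
The first pair merged (io, be) ends up deepest, at depth 4.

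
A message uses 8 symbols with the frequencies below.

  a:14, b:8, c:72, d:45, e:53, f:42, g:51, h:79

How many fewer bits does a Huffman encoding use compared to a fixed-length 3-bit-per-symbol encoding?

65

Fixed-length: 3 bits × 364 symbols = 1092 bits.
Huffman merges:
b(8) + a(14) → 22
22 + f(42) → 64
d(45) + g(51) → 96
e(53) + 64 → 117
c(72) + h(79) → 151
96 + 117 → 213
151 + 213 → 364
Huffman total = 22 + 64 + 96 + 117 + 151 + 213 + 364 = 1027 bits.
Saving = 1092 − 1027 = 65 bits.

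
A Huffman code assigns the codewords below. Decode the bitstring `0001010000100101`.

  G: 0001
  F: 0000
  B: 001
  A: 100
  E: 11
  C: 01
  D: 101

Read left to right; each codeword is recognised as soon as it completes (prefix code):
  0001→G | 01→C | 0000→F | 100→A | 101→D
Decoded message: GCFAD

GCFAD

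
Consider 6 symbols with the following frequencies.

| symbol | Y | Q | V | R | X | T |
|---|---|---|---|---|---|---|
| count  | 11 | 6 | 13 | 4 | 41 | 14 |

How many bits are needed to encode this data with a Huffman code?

195

Greedily combine the two least-frequent nodes:
merge R(4) and Q(6): 10
merge 10 and Y(11): 21
merge V(13) and T(14): 27
merge 21 and 27: 48
merge X(41) and 48: 89
The encoded length is the sum of every internal node's weight: 10 + 21 + 27 + 48 + 89 = 195 bits.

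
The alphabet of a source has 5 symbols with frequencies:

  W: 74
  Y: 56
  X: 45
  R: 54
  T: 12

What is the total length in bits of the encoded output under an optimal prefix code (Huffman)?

Greedily combine the two least-frequent nodes:
merge T(12) and X(45): 57
merge R(54) and Y(56): 110
merge 57 and W(74): 131
merge 110 and 131: 241
The encoded length is the sum of every internal node's weight: 57 + 110 + 131 + 241 = 539 bits.

539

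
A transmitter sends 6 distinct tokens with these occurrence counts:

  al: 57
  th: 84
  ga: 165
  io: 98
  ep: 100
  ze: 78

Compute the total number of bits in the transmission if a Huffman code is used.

Merge the two smallest weights repeatedly:
combine al(57), ze(78) → 135
combine th(84), io(98) → 182
combine ep(100), 135 → 235
combine ga(165), 182 → 347
combine 235, 347 → 582
The encoded length is the sum of every internal node's weight: 135 + 182 + 235 + 347 + 582 = 1481 bits.

1481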